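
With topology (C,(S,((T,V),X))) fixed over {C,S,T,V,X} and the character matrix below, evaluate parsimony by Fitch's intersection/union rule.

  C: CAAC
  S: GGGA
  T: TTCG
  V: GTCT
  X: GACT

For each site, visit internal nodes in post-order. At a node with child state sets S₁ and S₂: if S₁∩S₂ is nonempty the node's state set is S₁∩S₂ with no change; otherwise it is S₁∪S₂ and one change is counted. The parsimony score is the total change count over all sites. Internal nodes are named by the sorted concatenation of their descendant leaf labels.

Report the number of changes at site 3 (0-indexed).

site 0, node TV: T={T} ∪ V={G} → {G,T} (+1)
site 0, node TVX: TV={G,T} ∩ X={G} → {G} (+0)
site 0, node STVX: S={G} ∩ TVX={G} → {G} (+0)
site 0, node CSTVX: C={C} ∪ STVX={G} → {C,G} (+1)
site 1, node TV: T={T} ∩ V={T} → {T} (+0)
site 1, node TVX: TV={T} ∪ X={A} → {A,T} (+1)
site 1, node STVX: S={G} ∪ TVX={A,T} → {A,G,T} (+1)
site 1, node CSTVX: C={A} ∩ STVX={A,G,T} → {A} (+0)
site 2, node TV: T={C} ∩ V={C} → {C} (+0)
site 2, node TVX: TV={C} ∩ X={C} → {C} (+0)
site 2, node STVX: S={G} ∪ TVX={C} → {C,G} (+1)
site 2, node CSTVX: C={A} ∪ STVX={C,G} → {A,C,G} (+1)
site 3, node TV: T={G} ∪ V={T} → {G,T} (+1)
site 3, node TVX: TV={G,T} ∩ X={T} → {T} (+0)
site 3, node STVX: S={A} ∪ TVX={T} → {A,T} (+1)
site 3, node CSTVX: C={C} ∪ STVX={A,T} → {A,C,T} (+1)
per-site changes: [2, 2, 2, 3]; total = 9

3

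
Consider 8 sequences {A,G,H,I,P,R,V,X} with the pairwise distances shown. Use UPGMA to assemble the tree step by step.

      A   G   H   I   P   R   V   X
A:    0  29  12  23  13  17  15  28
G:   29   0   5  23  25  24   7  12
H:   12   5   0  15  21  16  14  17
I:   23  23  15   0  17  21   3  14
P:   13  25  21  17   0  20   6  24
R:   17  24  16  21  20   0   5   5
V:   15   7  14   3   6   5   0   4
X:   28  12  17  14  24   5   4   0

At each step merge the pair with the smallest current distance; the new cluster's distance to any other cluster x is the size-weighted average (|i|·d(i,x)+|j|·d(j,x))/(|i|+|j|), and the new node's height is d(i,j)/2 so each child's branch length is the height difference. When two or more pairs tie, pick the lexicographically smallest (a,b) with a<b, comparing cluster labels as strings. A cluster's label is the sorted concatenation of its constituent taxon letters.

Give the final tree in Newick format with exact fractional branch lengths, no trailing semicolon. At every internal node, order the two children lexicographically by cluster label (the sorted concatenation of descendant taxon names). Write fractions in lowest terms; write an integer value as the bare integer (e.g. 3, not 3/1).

1. join I+V (d=3) ⇒ IV; edges |I|=3/2, |V|=3/2
  updated: d(A,IV)=19, d(G,IV)=15, d(H,IV)=29/2, d(IV,P)=23/2, d(IV,R)=13, d(IV,X)=9
2. join G+H (d=5) ⇒ GH; edges |G|=5/2, |H|=5/2
  updated: d(A,GH)=41/2, d(GH,IV)=59/4, d(GH,P)=23, d(GH,R)=20, d(GH,X)=29/2
3. join R+X (d=5) ⇒ RX; edges |R|=5/2, |X|=5/2
  updated: d(A,RX)=45/2, d(GH,RX)=69/4, d(IV,RX)=11, d(P,RX)=22
4. join IV+RX (d=11) ⇒ IRVX; edges |IV|=4, |RX|=3
  updated: d(A,IRVX)=83/4, d(GH,IRVX)=16, d(IRVX,P)=67/4
5. join A+P (d=13) ⇒ AP; edges |A|=13/2, |P|=13/2
  updated: d(AP,GH)=87/4, d(AP,IRVX)=75/4
6. join GH+IRVX (d=16) ⇒ GHIRVX; edges |GH|=11/2, |IRVX|=5/2
  updated: d(AP,GHIRVX)=79/4
7. join AP+GHIRVX (d=79/4) ⇒ AGHIPRVX; edges |AP|=27/8, |GHIRVX|=15/8
final tree: ((A:13/2,P:13/2):27/8,((G:5/2,H:5/2):11/2,((I:3/2,V:3/2):4,(R:5/2,X:5/2):3):5/2):15/8)
total length: 185/4

((A:13/2,P:13/2):27/8,((G:5/2,H:5/2):11/2,((I:3/2,V:3/2):4,(R:5/2,X:5/2):3):5/2):15/8)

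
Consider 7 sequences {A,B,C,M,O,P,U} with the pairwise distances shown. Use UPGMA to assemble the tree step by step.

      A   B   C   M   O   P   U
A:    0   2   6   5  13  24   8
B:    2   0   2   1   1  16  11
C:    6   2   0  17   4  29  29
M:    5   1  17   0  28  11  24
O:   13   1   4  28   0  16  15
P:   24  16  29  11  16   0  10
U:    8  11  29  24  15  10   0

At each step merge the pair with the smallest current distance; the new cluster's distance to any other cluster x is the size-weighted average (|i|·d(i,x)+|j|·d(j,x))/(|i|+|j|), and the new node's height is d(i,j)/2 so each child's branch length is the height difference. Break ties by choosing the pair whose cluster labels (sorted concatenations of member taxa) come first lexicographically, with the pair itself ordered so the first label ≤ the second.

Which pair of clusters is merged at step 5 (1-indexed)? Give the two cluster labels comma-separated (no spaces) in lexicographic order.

ABM,CO

iteration 1: select B,M (d=1); attach at lengths (1/2, 1/2); label the merged cluster BM
  updated: d(A,BM)=7/2, d(BM,C)=19/2, d(BM,O)=29/2, d(BM,P)=27/2, d(BM,U)=35/2
iteration 2: select A,BM (d=7/2); attach at lengths (7/4, 5/4); label the merged cluster ABM
  updated: d(ABM,C)=25/3, d(ABM,O)=14, d(ABM,P)=17, d(ABM,U)=43/3
iteration 3: select C,O (d=4); attach at lengths (2, 2); label the merged cluster CO
  updated: d(ABM,CO)=67/6, d(CO,P)=45/2, d(CO,U)=22
iteration 4: select P,U (d=10); attach at lengths (5, 5); label the merged cluster PU
  updated: d(ABM,PU)=47/3, d(CO,PU)=89/4
iteration 5: select ABM,CO (d=67/6); attach at lengths (23/6, 43/12); label the merged cluster ABCMO
  updated: d(ABCMO,PU)=183/10
iteration 6: select ABCMO,PU (d=183/10); attach at lengths (107/30, 83/20); label the merged cluster ABCMOPU
final tree: (((A:7/4,(B:1/2,M:1/2):5/4):23/6,(C:2,O:2):43/12):107/30,(P:5,U:5):83/20)
total length: 497/15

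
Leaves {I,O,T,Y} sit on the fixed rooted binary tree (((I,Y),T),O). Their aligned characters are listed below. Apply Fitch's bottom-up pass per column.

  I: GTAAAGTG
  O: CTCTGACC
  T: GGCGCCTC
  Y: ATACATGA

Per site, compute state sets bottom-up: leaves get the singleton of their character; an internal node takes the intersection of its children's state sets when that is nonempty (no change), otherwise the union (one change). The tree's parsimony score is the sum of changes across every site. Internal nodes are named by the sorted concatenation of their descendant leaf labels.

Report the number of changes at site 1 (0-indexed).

1

[col 0] IY: children I:{G}, Y:{A} ∪→ {A,G}; cost 1
[col 0] ITY: children IY:{A,G}, T:{G} ∩→ {G}; cost 0
[col 0] IOTY: children ITY:{G}, O:{C} ∪→ {C,G}; cost 1
[col 1] IY: children I:{T}, Y:{T} ∩→ {T}; cost 0
[col 1] ITY: children IY:{T}, T:{G} ∪→ {G,T}; cost 1
[col 1] IOTY: children ITY:{G,T}, O:{T} ∩→ {T}; cost 0
[col 2] IY: children I:{A}, Y:{A} ∩→ {A}; cost 0
[col 2] ITY: children IY:{A}, T:{C} ∪→ {A,C}; cost 1
[col 2] IOTY: children ITY:{A,C}, O:{C} ∩→ {C}; cost 0
[col 3] IY: children I:{A}, Y:{C} ∪→ {A,C}; cost 1
[col 3] ITY: children IY:{A,C}, T:{G} ∪→ {A,C,G}; cost 1
[col 3] IOTY: children ITY:{A,C,G}, O:{T} ∪→ {A,C,G,T}; cost 1
[col 4] IY: children I:{A}, Y:{A} ∩→ {A}; cost 0
[col 4] ITY: children IY:{A}, T:{C} ∪→ {A,C}; cost 1
[col 4] IOTY: children ITY:{A,C}, O:{G} ∪→ {A,C,G}; cost 1
[col 5] IY: children I:{G}, Y:{T} ∪→ {G,T}; cost 1
[col 5] ITY: children IY:{G,T}, T:{C} ∪→ {C,G,T}; cost 1
[col 5] IOTY: children ITY:{C,G,T}, O:{A} ∪→ {A,C,G,T}; cost 1
[col 6] IY: children I:{T}, Y:{G} ∪→ {G,T}; cost 1
[col 6] ITY: children IY:{G,T}, T:{T} ∩→ {T}; cost 0
[col 6] IOTY: children ITY:{T}, O:{C} ∪→ {C,T}; cost 1
[col 7] IY: children I:{G}, Y:{A} ∪→ {A,G}; cost 1
[col 7] ITY: children IY:{A,G}, T:{C} ∪→ {A,C,G}; cost 1
[col 7] IOTY: children ITY:{A,C,G}, O:{C} ∩→ {C}; cost 0
per-site changes: [2, 1, 1, 3, 2, 3, 2, 2]; total = 16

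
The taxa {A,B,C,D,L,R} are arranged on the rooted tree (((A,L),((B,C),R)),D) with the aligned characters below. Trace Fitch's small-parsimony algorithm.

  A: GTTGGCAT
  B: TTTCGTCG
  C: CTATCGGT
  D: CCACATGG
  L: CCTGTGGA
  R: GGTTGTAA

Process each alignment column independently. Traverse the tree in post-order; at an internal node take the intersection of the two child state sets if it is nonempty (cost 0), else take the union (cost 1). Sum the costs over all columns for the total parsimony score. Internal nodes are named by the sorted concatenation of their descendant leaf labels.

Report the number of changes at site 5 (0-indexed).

3

[col 0] AL: children A:{G}, L:{C} ∪→ {C,G}; cost 1
[col 0] BC: children B:{T}, C:{C} ∪→ {C,T}; cost 1
[col 0] BCR: children BC:{C,T}, R:{G} ∪→ {C,G,T}; cost 1
[col 0] ABCLR: children AL:{C,G}, BCR:{C,G,T} ∩→ {C,G}; cost 0
[col 0] ABCDLR: children ABCLR:{C,G}, D:{C} ∩→ {C}; cost 0
[col 1] AL: children A:{T}, L:{C} ∪→ {C,T}; cost 1
[col 1] BC: children B:{T}, C:{T} ∩→ {T}; cost 0
[col 1] BCR: children BC:{T}, R:{G} ∪→ {G,T}; cost 1
[col 1] ABCLR: children AL:{C,T}, BCR:{G,T} ∩→ {T}; cost 0
[col 1] ABCDLR: children ABCLR:{T}, D:{C} ∪→ {C,T}; cost 1
[col 2] AL: children A:{T}, L:{T} ∩→ {T}; cost 0
[col 2] BC: children B:{T}, C:{A} ∪→ {A,T}; cost 1
[col 2] BCR: children BC:{A,T}, R:{T} ∩→ {T}; cost 0
[col 2] ABCLR: children AL:{T}, BCR:{T} ∩→ {T}; cost 0
[col 2] ABCDLR: children ABCLR:{T}, D:{A} ∪→ {A,T}; cost 1
[col 3] AL: children A:{G}, L:{G} ∩→ {G}; cost 0
[col 3] BC: children B:{C}, C:{T} ∪→ {C,T}; cost 1
[col 3] BCR: children BC:{C,T}, R:{T} ∩→ {T}; cost 0
[col 3] ABCLR: children AL:{G}, BCR:{T} ∪→ {G,T}; cost 1
[col 3] ABCDLR: children ABCLR:{G,T}, D:{C} ∪→ {C,G,T}; cost 1
[col 4] AL: children A:{G}, L:{T} ∪→ {G,T}; cost 1
[col 4] BC: children B:{G}, C:{C} ∪→ {C,G}; cost 1
[col 4] BCR: children BC:{C,G}, R:{G} ∩→ {G}; cost 0
[col 4] ABCLR: children AL:{G,T}, BCR:{G} ∩→ {G}; cost 0
[col 4] ABCDLR: children ABCLR:{G}, D:{A} ∪→ {A,G}; cost 1
[col 5] AL: children A:{C}, L:{G} ∪→ {C,G}; cost 1
[col 5] BC: children B:{T}, C:{G} ∪→ {G,T}; cost 1
[col 5] BCR: children BC:{G,T}, R:{T} ∩→ {T}; cost 0
[col 5] ABCLR: children AL:{C,G}, BCR:{T} ∪→ {C,G,T}; cost 1
[col 5] ABCDLR: children ABCLR:{C,G,T}, D:{T} ∩→ {T}; cost 0
[col 6] AL: children A:{A}, L:{G} ∪→ {A,G}; cost 1
[col 6] BC: children B:{C}, C:{G} ∪→ {C,G}; cost 1
[col 6] BCR: children BC:{C,G}, R:{A} ∪→ {A,C,G}; cost 1
[col 6] ABCLR: children AL:{A,G}, BCR:{A,C,G} ∩→ {A,G}; cost 0
[col 6] ABCDLR: children ABCLR:{A,G}, D:{G} ∩→ {G}; cost 0
[col 7] AL: children A:{T}, L:{A} ∪→ {A,T}; cost 1
[col 7] BC: children B:{G}, C:{T} ∪→ {G,T}; cost 1
[col 7] BCR: children BC:{G,T}, R:{A} ∪→ {A,G,T}; cost 1
[col 7] ABCLR: children AL:{A,T}, BCR:{A,G,T} ∩→ {A,T}; cost 0
[col 7] ABCDLR: children ABCLR:{A,T}, D:{G} ∪→ {A,G,T}; cost 1
per-site changes: [3, 3, 2, 3, 3, 3, 3, 4]; total = 24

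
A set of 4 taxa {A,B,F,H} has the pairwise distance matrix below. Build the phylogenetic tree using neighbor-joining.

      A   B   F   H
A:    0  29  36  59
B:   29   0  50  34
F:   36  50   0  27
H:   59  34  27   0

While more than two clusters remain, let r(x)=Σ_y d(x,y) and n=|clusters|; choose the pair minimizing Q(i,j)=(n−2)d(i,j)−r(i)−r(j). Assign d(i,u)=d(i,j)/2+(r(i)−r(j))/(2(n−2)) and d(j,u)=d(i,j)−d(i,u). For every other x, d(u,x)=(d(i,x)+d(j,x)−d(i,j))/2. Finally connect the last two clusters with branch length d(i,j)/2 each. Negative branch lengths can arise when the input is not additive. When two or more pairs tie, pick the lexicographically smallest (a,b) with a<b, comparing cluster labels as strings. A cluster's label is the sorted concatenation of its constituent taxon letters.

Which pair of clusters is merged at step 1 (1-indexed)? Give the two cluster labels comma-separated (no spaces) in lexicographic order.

iteration 1: select A,B (d=29, Q=-179); attach at lengths (69/4, 47/4); label the merged cluster AB
  updated: d(AB,F)=57/2, d(AB,H)=32
iteration 2: select AB,F (d=57/2, Q=-175/2); attach at lengths (67/4, 47/4); label the merged cluster ABF
  updated: d(ABF,H)=61/4
iteration 3: select ABF,H (d=61/4); attach at lengths (61/8, 61/8); label the merged cluster ABFH
final tree: (((A:69/4,B:47/4):67/4,F:47/4):61/8,H:61/8)
total length: 291/4

A,B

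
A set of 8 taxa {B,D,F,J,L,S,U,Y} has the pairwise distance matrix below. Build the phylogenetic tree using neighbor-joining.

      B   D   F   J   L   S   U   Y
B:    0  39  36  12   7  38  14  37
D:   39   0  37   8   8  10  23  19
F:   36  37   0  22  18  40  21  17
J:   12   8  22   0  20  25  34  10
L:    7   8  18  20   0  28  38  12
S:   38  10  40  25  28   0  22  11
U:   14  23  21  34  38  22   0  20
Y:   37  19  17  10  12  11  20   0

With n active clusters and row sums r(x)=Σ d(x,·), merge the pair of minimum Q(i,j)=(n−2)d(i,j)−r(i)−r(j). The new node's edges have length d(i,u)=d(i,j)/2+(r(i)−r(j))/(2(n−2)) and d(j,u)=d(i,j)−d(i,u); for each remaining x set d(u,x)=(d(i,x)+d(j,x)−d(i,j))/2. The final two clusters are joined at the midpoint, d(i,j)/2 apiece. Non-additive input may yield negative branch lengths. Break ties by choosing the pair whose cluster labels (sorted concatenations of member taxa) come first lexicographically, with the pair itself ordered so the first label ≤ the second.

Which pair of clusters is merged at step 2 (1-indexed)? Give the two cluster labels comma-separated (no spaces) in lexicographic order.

step 1: merge (B,L) at d=7, Q=-272; branch lengths B→47/6, L→-5/6; new cluster BL
  updated: d(BL,D)=20, d(BL,F)=47/2, d(BL,J)=25/2, d(BL,S)=59/2, d(BL,U)=45/2, d(BL,Y)=21
step 2: merge (D,S) at d=10, Q=-409/2; branch lengths D→59/20, S→141/20; new cluster DS
  updated: d(BL,DS)=79/4, d(DS,F)=67/2, d(DS,J)=23/2, d(DS,U)=35/2, d(DS,Y)=10
step 3: merge (F,U) at d=21, Q=-148; branch lengths F→43/4, U→41/4; new cluster FU
  updated: d(BL,FU)=25/2, d(DS,FU)=15, d(FU,J)=35/2, d(FU,Y)=8
step 4: merge (BL,FU) at d=25/2, Q=-325/4; branch lengths BL→67/8, FU→33/8; new cluster BFLU
  updated: d(BFLU,DS)=89/8, d(BFLU,J)=35/4, d(BFLU,Y)=33/4
step 5: merge (BFLU,J) at d=35/4, Q=-327/8; branch lengths BFLU→123/32, J→157/32; new cluster BFJLU
  updated: d(BFJLU,DS)=111/16, d(BFJLU,Y)=19/4
step 6: merge (BFJLU,DS) at d=111/16, Q=-347/16; branch lengths BFJLU→27/32, DS→195/32; new cluster BDFJLSU
  updated: d(BDFJLSU,Y)=125/32
step 7: merge (BDFJLSU,Y) at d=125/32; branch lengths BDFJLSU→125/64, Y→125/64; new cluster BDFJLSUY
final tree: (((((B:47/6,L:-5/6):67/8,(F:43/4,U:41/4):33/8):123/32,J:157/32):27/32,(D:59/20,S:141/20):195/32):125/64,Y:125/64)
total length: 2243/32

D,S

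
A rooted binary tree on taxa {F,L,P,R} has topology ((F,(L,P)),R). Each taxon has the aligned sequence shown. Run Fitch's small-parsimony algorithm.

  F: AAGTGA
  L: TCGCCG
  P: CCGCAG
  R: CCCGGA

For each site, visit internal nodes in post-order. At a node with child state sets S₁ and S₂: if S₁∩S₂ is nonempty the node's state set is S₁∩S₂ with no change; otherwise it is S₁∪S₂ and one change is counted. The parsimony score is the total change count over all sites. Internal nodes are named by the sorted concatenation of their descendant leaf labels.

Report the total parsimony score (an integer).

LP@0: {T} ∪ {C} = {C,T} (union, +1)
FLP@0: {A} ∪ {C,T} = {A,C,T} (union, +1)
FLPR@0: {A,C,T} ∩ {C} = {C} (intersection, +0)
LP@1: {C} ∩ {C} = {C} (intersection, +0)
FLP@1: {A} ∪ {C} = {A,C} (union, +1)
FLPR@1: {A,C} ∩ {C} = {C} (intersection, +0)
LP@2: {G} ∩ {G} = {G} (intersection, +0)
FLP@2: {G} ∩ {G} = {G} (intersection, +0)
FLPR@2: {G} ∪ {C} = {C,G} (union, +1)
LP@3: {C} ∩ {C} = {C} (intersection, +0)
FLP@3: {T} ∪ {C} = {C,T} (union, +1)
FLPR@3: {C,T} ∪ {G} = {C,G,T} (union, +1)
LP@4: {C} ∪ {A} = {A,C} (union, +1)
FLP@4: {G} ∪ {A,C} = {A,C,G} (union, +1)
FLPR@4: {A,C,G} ∩ {G} = {G} (intersection, +0)
LP@5: {G} ∩ {G} = {G} (intersection, +0)
FLP@5: {A} ∪ {G} = {A,G} (union, +1)
FLPR@5: {A,G} ∩ {A} = {A} (intersection, +0)
per-site changes: [2, 1, 1, 2, 2, 1]; total = 9

9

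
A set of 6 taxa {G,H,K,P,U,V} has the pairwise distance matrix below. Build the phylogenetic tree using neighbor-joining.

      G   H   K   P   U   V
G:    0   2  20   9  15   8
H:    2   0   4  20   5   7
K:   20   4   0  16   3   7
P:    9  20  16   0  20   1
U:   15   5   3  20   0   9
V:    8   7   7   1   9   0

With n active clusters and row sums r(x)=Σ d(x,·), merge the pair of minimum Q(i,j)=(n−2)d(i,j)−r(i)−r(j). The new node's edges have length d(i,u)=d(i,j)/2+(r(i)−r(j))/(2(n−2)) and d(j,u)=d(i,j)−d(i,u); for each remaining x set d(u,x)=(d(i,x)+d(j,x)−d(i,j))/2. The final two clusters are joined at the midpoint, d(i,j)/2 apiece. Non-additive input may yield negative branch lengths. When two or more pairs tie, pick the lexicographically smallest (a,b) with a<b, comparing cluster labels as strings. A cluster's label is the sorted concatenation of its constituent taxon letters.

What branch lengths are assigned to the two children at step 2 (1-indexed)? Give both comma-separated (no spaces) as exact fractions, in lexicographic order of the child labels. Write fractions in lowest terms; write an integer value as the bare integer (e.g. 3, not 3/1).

23/6,25/6

step 1: merge (P,V) at d=1, Q=-94; branch lengths P→19/4, V→-15/4; new cluster PV
  updated: d(G,PV)=8, d(H,PV)=13, d(K,PV)=11, d(PV,U)=14
step 2: merge (G,PV) at d=8, Q=-67; branch lengths G→23/6, PV→25/6; new cluster GPV
  updated: d(GPV,H)=7/2, d(GPV,K)=23/2, d(GPV,U)=21/2
step 3: merge (GPV,H) at d=7/2, Q=-31; branch lengths GPV→5, H→-3/2; new cluster GHPV
  updated: d(GHPV,K)=6, d(GHPV,U)=6
step 4: merge (GHPV,K) at d=6, Q=-15; branch lengths GHPV→9/2, K→3/2; new cluster GHKPV
  updated: d(GHKPV,U)=3/2
step 5: merge (GHKPV,U) at d=3/2; branch lengths GHKPV→3/4, U→3/4; new cluster GHKPUV
final tree: ((((G:23/6,(P:19/4,V:-15/4):25/6):5,H:-3/2):9/2,K:3/2):3/4,U:3/4)
total length: 20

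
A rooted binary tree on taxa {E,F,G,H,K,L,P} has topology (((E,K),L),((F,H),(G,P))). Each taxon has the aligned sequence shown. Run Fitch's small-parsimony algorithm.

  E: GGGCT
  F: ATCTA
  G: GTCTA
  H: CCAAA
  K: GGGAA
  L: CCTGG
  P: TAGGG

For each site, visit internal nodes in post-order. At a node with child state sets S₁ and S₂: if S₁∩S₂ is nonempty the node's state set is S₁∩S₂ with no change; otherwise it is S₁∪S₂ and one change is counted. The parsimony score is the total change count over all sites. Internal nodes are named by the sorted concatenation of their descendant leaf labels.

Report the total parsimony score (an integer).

[col 0] EK: children E:{G}, K:{G} ∩→ {G}; cost 0
[col 0] EKL: children EK:{G}, L:{C} ∪→ {C,G}; cost 1
[col 0] FH: children F:{A}, H:{C} ∪→ {A,C}; cost 1
[col 0] GP: children G:{G}, P:{T} ∪→ {G,T}; cost 1
[col 0] FGHP: children FH:{A,C}, GP:{G,T} ∪→ {A,C,G,T}; cost 1
[col 0] EFGHKLP: children EKL:{C,G}, FGHP:{A,C,G,T} ∩→ {C,G}; cost 0
[col 1] EK: children E:{G}, K:{G} ∩→ {G}; cost 0
[col 1] EKL: children EK:{G}, L:{C} ∪→ {C,G}; cost 1
[col 1] FH: children F:{T}, H:{C} ∪→ {C,T}; cost 1
[col 1] GP: children G:{T}, P:{A} ∪→ {A,T}; cost 1
[col 1] FGHP: children FH:{C,T}, GP:{A,T} ∩→ {T}; cost 0
[col 1] EFGHKLP: children EKL:{C,G}, FGHP:{T} ∪→ {C,G,T}; cost 1
[col 2] EK: children E:{G}, K:{G} ∩→ {G}; cost 0
[col 2] EKL: children EK:{G}, L:{T} ∪→ {G,T}; cost 1
[col 2] FH: children F:{C}, H:{A} ∪→ {A,C}; cost 1
[col 2] GP: children G:{C}, P:{G} ∪→ {C,G}; cost 1
[col 2] FGHP: children FH:{A,C}, GP:{C,G} ∩→ {C}; cost 0
[col 2] EFGHKLP: children EKL:{G,T}, FGHP:{C} ∪→ {C,G,T}; cost 1
[col 3] EK: children E:{C}, K:{A} ∪→ {A,C}; cost 1
[col 3] EKL: children EK:{A,C}, L:{G} ∪→ {A,C,G}; cost 1
[col 3] FH: children F:{T}, H:{A} ∪→ {A,T}; cost 1
[col 3] GP: children G:{T}, P:{G} ∪→ {G,T}; cost 1
[col 3] FGHP: children FH:{A,T}, GP:{G,T} ∩→ {T}; cost 0
[col 3] EFGHKLP: children EKL:{A,C,G}, FGHP:{T} ∪→ {A,C,G,T}; cost 1
[col 4] EK: children E:{T}, K:{A} ∪→ {A,T}; cost 1
[col 4] EKL: children EK:{A,T}, L:{G} ∪→ {A,G,T}; cost 1
[col 4] FH: children F:{A}, H:{A} ∩→ {A}; cost 0
[col 4] GP: children G:{A}, P:{G} ∪→ {A,G}; cost 1
[col 4] FGHP: children FH:{A}, GP:{A,G} ∩→ {A}; cost 0
[col 4] EFGHKLP: children EKL:{A,G,T}, FGHP:{A} ∩→ {A}; cost 0
per-site changes: [4, 4, 4, 5, 3]; total = 20

20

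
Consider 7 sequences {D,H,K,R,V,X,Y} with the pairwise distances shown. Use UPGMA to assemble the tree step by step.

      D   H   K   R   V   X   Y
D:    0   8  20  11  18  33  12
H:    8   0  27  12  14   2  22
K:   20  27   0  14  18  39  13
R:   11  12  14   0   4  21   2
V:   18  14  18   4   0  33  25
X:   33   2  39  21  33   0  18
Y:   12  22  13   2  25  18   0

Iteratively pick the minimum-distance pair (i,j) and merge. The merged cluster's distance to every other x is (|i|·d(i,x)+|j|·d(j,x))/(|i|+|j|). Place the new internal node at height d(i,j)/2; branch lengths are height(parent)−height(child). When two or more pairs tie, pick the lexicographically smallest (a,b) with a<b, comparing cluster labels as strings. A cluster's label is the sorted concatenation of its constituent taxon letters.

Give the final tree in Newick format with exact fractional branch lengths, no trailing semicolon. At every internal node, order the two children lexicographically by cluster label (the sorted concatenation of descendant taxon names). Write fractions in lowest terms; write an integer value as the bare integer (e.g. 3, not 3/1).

1. join H+X (d=2) ⇒ HX; edges |H|=1, |X|=1
  updated: d(D,HX)=41/2, d(HX,K)=33, d(HX,R)=33/2, d(HX,V)=47/2, d(HX,Y)=20
2. join R+Y (d=2) ⇒ RY; edges |R|=1, |Y|=1
  updated: d(D,RY)=23/2, d(HX,RY)=73/4, d(K,RY)=27/2, d(RY,V)=29/2
3. join D+RY (d=23/2) ⇒ DRY; edges |D|=23/4, |RY|=19/4
  updated: d(DRY,HX)=19, d(DRY,K)=47/3, d(DRY,V)=47/3
4. join DRY+K (d=47/3) ⇒ DKRY; edges |DRY|=25/12, |K|=47/6
  updated: d(DKRY,HX)=45/2, d(DKRY,V)=65/4
5. join DKRY+V (d=65/4) ⇒ DKRVY; edges |DKRY|=7/24, |V|=65/8
  updated: d(DKRVY,HX)=227/10
6. join DKRVY+HX (d=227/10) ⇒ DHKRVXY; edges |DKRVY|=129/40, |HX|=207/20
final tree: ((((D:23/4,(R:1,Y:1):19/4):25/12,K:47/6):7/24,V:65/8):129/40,(H:1,X:1):207/20)
total length: 5569/120

((((D:23/4,(R:1,Y:1):19/4):25/12,K:47/6):7/24,V:65/8):129/40,(H:1,X:1):207/20)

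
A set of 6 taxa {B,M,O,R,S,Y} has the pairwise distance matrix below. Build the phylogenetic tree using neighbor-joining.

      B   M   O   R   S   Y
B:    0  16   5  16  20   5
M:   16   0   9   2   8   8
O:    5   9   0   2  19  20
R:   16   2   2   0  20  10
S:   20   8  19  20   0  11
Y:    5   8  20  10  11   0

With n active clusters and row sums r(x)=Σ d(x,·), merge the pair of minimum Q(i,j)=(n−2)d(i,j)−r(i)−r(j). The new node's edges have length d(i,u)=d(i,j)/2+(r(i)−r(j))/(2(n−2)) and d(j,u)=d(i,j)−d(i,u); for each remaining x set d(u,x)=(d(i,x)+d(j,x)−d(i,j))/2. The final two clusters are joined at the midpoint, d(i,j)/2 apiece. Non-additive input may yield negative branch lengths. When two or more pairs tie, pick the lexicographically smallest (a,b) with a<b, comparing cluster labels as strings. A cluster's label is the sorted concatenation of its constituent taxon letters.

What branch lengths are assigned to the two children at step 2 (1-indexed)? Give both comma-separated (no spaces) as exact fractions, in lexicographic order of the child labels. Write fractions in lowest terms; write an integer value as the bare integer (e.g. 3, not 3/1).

1. join B+O (d=5, Q=-97) ⇒ BO; edges |B|=27/8, |O|=13/8
  updated: d(BO,M)=10, d(BO,R)=13/2, d(BO,S)=17, d(BO,Y)=10
2. join BO+R (d=13/2, Q=-125/2) ⇒ BOR; edges |BO|=49/12, |R|=29/12
  updated: d(BOR,M)=11/4, d(BOR,S)=61/4, d(BOR,Y)=27/4
3. join BOR+M (d=11/4, Q=-38) ⇒ BMOR; edges |BOR|=23/8, |M|=-1/8
  updated: d(BMOR,S)=41/4, d(BMOR,Y)=6
4. join BMOR+S (d=41/4, Q=-109/4) ⇒ BMORS; edges |BMOR|=21/8, |S|=61/8
  updated: d(BMORS,Y)=27/8
5. join BMORS+Y (d=27/8) ⇒ BMORSY; edges |BMORS|=27/16, |Y|=27/16
final tree: (((((B:27/8,O:13/8):49/12,R:29/12):23/8,M:-1/8):21/8,S:61/8):27/16,Y:27/16)
total length: 223/8

49/12,29/12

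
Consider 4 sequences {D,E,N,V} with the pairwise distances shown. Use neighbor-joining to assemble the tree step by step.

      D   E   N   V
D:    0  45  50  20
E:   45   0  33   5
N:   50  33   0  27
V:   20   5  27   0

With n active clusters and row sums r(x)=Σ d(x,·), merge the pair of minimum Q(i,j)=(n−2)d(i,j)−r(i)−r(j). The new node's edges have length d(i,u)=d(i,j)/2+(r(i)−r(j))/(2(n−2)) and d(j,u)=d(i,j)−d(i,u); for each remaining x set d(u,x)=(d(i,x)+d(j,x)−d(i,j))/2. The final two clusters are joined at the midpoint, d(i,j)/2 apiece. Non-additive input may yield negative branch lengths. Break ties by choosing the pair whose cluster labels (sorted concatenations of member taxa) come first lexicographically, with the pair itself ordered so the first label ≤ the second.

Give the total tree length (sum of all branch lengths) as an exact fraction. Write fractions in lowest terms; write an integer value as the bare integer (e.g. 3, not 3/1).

iteration 1: select D,V (d=20, Q=-127); attach at lengths (103/4, -23/4); label the merged cluster DV
  updated: d(DV,E)=15, d(DV,N)=57/2
iteration 2: select DV,E (d=15, Q=-153/2); attach at lengths (21/4, 39/4); label the merged cluster DEV
  updated: d(DEV,N)=93/4
iteration 3: select DEV,N (d=93/4); attach at lengths (93/8, 93/8); label the merged cluster DENV
final tree: (((D:103/4,V:-23/4):21/4,E:39/4):93/8,N:93/8)
total length: 233/4

233/4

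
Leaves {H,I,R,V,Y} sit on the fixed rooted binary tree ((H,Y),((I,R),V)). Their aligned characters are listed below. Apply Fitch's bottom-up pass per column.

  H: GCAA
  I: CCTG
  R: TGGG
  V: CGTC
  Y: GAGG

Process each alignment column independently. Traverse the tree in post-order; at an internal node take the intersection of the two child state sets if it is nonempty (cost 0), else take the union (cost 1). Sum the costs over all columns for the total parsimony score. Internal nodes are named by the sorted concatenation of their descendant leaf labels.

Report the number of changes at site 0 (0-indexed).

2

[col 0] HY: children H:{G}, Y:{G} ∩→ {G}; cost 0
[col 0] IR: children I:{C}, R:{T} ∪→ {C,T}; cost 1
[col 0] IRV: children IR:{C,T}, V:{C} ∩→ {C}; cost 0
[col 0] HIRVY: children HY:{G}, IRV:{C} ∪→ {C,G}; cost 1
[col 1] HY: children H:{C}, Y:{A} ∪→ {A,C}; cost 1
[col 1] IR: children I:{C}, R:{G} ∪→ {C,G}; cost 1
[col 1] IRV: children IR:{C,G}, V:{G} ∩→ {G}; cost 0
[col 1] HIRVY: children HY:{A,C}, IRV:{G} ∪→ {A,C,G}; cost 1
[col 2] HY: children H:{A}, Y:{G} ∪→ {A,G}; cost 1
[col 2] IR: children I:{T}, R:{G} ∪→ {G,T}; cost 1
[col 2] IRV: children IR:{G,T}, V:{T} ∩→ {T}; cost 0
[col 2] HIRVY: children HY:{A,G}, IRV:{T} ∪→ {A,G,T}; cost 1
[col 3] HY: children H:{A}, Y:{G} ∪→ {A,G}; cost 1
[col 3] IR: children I:{G}, R:{G} ∩→ {G}; cost 0
[col 3] IRV: children IR:{G}, V:{C} ∪→ {C,G}; cost 1
[col 3] HIRVY: children HY:{A,G}, IRV:{C,G} ∩→ {G}; cost 0
per-site changes: [2, 3, 3, 2]; total = 10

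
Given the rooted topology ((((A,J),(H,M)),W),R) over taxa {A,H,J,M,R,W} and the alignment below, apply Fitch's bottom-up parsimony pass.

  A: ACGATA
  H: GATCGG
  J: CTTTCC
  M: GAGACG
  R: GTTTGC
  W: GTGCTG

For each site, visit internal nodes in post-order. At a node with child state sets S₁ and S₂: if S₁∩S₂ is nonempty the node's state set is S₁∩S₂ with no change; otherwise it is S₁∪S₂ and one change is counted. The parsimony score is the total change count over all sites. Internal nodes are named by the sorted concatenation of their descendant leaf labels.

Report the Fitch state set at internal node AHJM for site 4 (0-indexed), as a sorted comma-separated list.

[col 0] AJ: children A:{A}, J:{C} ∪→ {A,C}; cost 1
[col 0] HM: children H:{G}, M:{G} ∩→ {G}; cost 0
[col 0] AHJM: children AJ:{A,C}, HM:{G} ∪→ {A,C,G}; cost 1
[col 0] AHJMW: children AHJM:{A,C,G}, W:{G} ∩→ {G}; cost 0
[col 0] AHJMRW: children AHJMW:{G}, R:{G} ∩→ {G}; cost 0
[col 1] AJ: children A:{C}, J:{T} ∪→ {C,T}; cost 1
[col 1] HM: children H:{A}, M:{A} ∩→ {A}; cost 0
[col 1] AHJM: children AJ:{C,T}, HM:{A} ∪→ {A,C,T}; cost 1
[col 1] AHJMW: children AHJM:{A,C,T}, W:{T} ∩→ {T}; cost 0
[col 1] AHJMRW: children AHJMW:{T}, R:{T} ∩→ {T}; cost 0
[col 2] AJ: children A:{G}, J:{T} ∪→ {G,T}; cost 1
[col 2] HM: children H:{T}, M:{G} ∪→ {G,T}; cost 1
[col 2] AHJM: children AJ:{G,T}, HM:{G,T} ∩→ {G,T}; cost 0
[col 2] AHJMW: children AHJM:{G,T}, W:{G} ∩→ {G}; cost 0
[col 2] AHJMRW: children AHJMW:{G}, R:{T} ∪→ {G,T}; cost 1
[col 3] AJ: children A:{A}, J:{T} ∪→ {A,T}; cost 1
[col 3] HM: children H:{C}, M:{A} ∪→ {A,C}; cost 1
[col 3] AHJM: children AJ:{A,T}, HM:{A,C} ∩→ {A}; cost 0
[col 3] AHJMW: children AHJM:{A}, W:{C} ∪→ {A,C}; cost 1
[col 3] AHJMRW: children AHJMW:{A,C}, R:{T} ∪→ {A,C,T}; cost 1
[col 4] AJ: children A:{T}, J:{C} ∪→ {C,T}; cost 1
[col 4] HM: children H:{G}, M:{C} ∪→ {C,G}; cost 1
[col 4] AHJM: children AJ:{C,T}, HM:{C,G} ∩→ {C}; cost 0
[col 4] AHJMW: children AHJM:{C}, W:{T} ∪→ {C,T}; cost 1
[col 4] AHJMRW: children AHJMW:{C,T}, R:{G} ∪→ {C,G,T}; cost 1
[col 5] AJ: children A:{A}, J:{C} ∪→ {A,C}; cost 1
[col 5] HM: children H:{G}, M:{G} ∩→ {G}; cost 0
[col 5] AHJM: children AJ:{A,C}, HM:{G} ∪→ {A,C,G}; cost 1
[col 5] AHJMW: children AHJM:{A,C,G}, W:{G} ∩→ {G}; cost 0
[col 5] AHJMRW: children AHJMW:{G}, R:{C} ∪→ {C,G}; cost 1
per-site changes: [2, 2, 3, 4, 4, 3]; total = 18

C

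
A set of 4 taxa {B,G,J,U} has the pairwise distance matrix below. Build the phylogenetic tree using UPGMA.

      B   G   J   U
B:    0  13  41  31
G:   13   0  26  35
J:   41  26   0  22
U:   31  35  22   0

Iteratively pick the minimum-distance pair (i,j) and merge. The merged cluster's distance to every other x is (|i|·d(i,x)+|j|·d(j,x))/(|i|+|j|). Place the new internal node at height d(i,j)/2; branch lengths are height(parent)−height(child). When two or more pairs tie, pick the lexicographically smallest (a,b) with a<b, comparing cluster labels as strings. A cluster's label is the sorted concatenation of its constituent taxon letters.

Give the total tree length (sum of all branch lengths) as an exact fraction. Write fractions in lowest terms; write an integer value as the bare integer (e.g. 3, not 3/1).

1. join B+G (d=13) ⇒ BG; edges |B|=13/2, |G|=13/2
  updated: d(BG,J)=67/2, d(BG,U)=33
2. join J+U (d=22) ⇒ JU; edges |J|=11, |U|=11
  updated: d(BG,JU)=133/4
3. join BG+JU (d=133/4) ⇒ BGJU; edges |BG|=81/8, |JU|=45/8
final tree: ((B:13/2,G:13/2):81/8,(J:11,U:11):45/8)
total length: 203/4

203/4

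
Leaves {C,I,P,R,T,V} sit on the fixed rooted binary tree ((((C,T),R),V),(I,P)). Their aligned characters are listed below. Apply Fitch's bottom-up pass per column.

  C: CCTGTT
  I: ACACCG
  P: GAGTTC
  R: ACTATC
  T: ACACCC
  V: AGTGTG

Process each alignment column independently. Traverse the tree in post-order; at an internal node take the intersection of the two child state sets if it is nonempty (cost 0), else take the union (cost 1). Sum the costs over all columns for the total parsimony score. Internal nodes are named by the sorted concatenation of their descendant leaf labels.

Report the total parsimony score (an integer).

16

site 0, node CT: C={C} ∪ T={A} → {A,C} (+1)
site 0, node CRT: CT={A,C} ∩ R={A} → {A} (+0)
site 0, node CRTV: CRT={A} ∩ V={A} → {A} (+0)
site 0, node IP: I={A} ∪ P={G} → {A,G} (+1)
site 0, node CIPRTV: CRTV={A} ∩ IP={A,G} → {A} (+0)
site 1, node CT: C={C} ∩ T={C} → {C} (+0)
site 1, node CRT: CT={C} ∩ R={C} → {C} (+0)
site 1, node CRTV: CRT={C} ∪ V={G} → {C,G} (+1)
site 1, node IP: I={C} ∪ P={A} → {A,C} (+1)
site 1, node CIPRTV: CRTV={C,G} ∩ IP={A,C} → {C} (+0)
site 2, node CT: C={T} ∪ T={A} → {A,T} (+1)
site 2, node CRT: CT={A,T} ∩ R={T} → {T} (+0)
site 2, node CRTV: CRT={T} ∩ V={T} → {T} (+0)
site 2, node IP: I={A} ∪ P={G} → {A,G} (+1)
site 2, node CIPRTV: CRTV={T} ∪ IP={A,G} → {A,G,T} (+1)
site 3, node CT: C={G} ∪ T={C} → {C,G} (+1)
site 3, node CRT: CT={C,G} ∪ R={A} → {A,C,G} (+1)
site 3, node CRTV: CRT={A,C,G} ∩ V={G} → {G} (+0)
site 3, node IP: I={C} ∪ P={T} → {C,T} (+1)
site 3, node CIPRTV: CRTV={G} ∪ IP={C,T} → {C,G,T} (+1)
site 4, node CT: C={T} ∪ T={C} → {C,T} (+1)
site 4, node CRT: CT={C,T} ∩ R={T} → {T} (+0)
site 4, node CRTV: CRT={T} ∩ V={T} → {T} (+0)
site 4, node IP: I={C} ∪ P={T} → {C,T} (+1)
site 4, node CIPRTV: CRTV={T} ∩ IP={C,T} → {T} (+0)
site 5, node CT: C={T} ∪ T={C} → {C,T} (+1)
site 5, node CRT: CT={C,T} ∩ R={C} → {C} (+0)
site 5, node CRTV: CRT={C} ∪ V={G} → {C,G} (+1)
site 5, node IP: I={G} ∪ P={C} → {C,G} (+1)
site 5, node CIPRTV: CRTV={C,G} ∩ IP={C,G} → {C,G} (+0)
per-site changes: [2, 2, 3, 4, 2, 3]; total = 16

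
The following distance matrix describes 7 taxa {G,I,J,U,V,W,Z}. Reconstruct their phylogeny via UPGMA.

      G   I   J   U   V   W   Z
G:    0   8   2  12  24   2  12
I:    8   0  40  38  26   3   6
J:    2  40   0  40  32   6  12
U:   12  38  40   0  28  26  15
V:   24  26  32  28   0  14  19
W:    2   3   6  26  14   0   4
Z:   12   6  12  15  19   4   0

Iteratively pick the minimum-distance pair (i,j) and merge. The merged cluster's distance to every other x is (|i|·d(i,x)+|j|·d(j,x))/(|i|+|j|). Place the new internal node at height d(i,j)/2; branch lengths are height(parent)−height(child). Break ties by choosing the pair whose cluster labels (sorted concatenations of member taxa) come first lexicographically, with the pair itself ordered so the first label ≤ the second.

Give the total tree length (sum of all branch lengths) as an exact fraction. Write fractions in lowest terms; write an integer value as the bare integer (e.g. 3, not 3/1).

149/3

iteration 1: select G,J (d=2); attach at lengths (1, 1); label the merged cluster GJ
  updated: d(GJ,I)=24, d(GJ,U)=26, d(GJ,V)=28, d(GJ,W)=4, d(GJ,Z)=12
iteration 2: select I,W (d=3); attach at lengths (3/2, 3/2); label the merged cluster IW
  updated: d(GJ,IW)=14, d(IW,U)=32, d(IW,V)=20, d(IW,Z)=5
iteration 3: select IW,Z (d=5); attach at lengths (1, 5/2); label the merged cluster IWZ
  updated: d(GJ,IWZ)=40/3, d(IWZ,U)=79/3, d(IWZ,V)=59/3
iteration 4: select GJ,IWZ (d=40/3); attach at lengths (17/3, 25/6); label the merged cluster GIJWZ
  updated: d(GIJWZ,U)=131/5, d(GIJWZ,V)=23
iteration 5: select GIJWZ,V (d=23); attach at lengths (29/6, 23/2); label the merged cluster GIJVWZ
  updated: d(GIJVWZ,U)=53/2
iteration 6: select GIJVWZ,U (d=53/2); attach at lengths (7/4, 53/4); label the merged cluster GIJUVWZ
final tree: ((((G:1,J:1):17/3,((I:3/2,W:3/2):1,Z:5/2):25/6):29/6,V:23/2):7/4,U:53/4)
total length: 149/3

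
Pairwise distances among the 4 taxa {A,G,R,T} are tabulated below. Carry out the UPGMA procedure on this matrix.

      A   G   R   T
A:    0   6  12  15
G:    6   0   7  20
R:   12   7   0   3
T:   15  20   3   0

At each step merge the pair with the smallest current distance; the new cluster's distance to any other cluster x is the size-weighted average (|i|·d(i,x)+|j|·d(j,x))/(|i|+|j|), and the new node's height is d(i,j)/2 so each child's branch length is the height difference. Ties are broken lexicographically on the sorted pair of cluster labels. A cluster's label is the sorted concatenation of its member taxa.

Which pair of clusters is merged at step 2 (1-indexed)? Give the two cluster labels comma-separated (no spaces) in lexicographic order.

A,G

iteration 1: select R,T (d=3); attach at lengths (3/2, 3/2); label the merged cluster RT
  updated: d(A,RT)=27/2, d(G,RT)=27/2
iteration 2: select A,G (d=6); attach at lengths (3, 3); label the merged cluster AG
  updated: d(AG,RT)=27/2
iteration 3: select AG,RT (d=27/2); attach at lengths (15/4, 21/4); label the merged cluster AGRT
final tree: ((A:3,G:3):15/4,(R:3/2,T:3/2):21/4)
total length: 18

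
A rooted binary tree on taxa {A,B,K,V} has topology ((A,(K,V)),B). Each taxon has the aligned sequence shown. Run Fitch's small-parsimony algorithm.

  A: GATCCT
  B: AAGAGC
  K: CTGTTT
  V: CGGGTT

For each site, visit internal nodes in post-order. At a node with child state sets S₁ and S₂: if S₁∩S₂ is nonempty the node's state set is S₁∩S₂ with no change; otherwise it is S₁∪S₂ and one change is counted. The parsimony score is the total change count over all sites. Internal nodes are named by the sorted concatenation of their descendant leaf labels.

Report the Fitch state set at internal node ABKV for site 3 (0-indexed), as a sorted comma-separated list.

site 0, node KV: K={C} ∩ V={C} → {C} (+0)
site 0, node AKV: A={G} ∪ KV={C} → {C,G} (+1)
site 0, node ABKV: AKV={C,G} ∪ B={A} → {A,C,G} (+1)
site 1, node KV: K={T} ∪ V={G} → {G,T} (+1)
site 1, node AKV: A={A} ∪ KV={G,T} → {A,G,T} (+1)
site 1, node ABKV: AKV={A,G,T} ∩ B={A} → {A} (+0)
site 2, node KV: K={G} ∩ V={G} → {G} (+0)
site 2, node AKV: A={T} ∪ KV={G} → {G,T} (+1)
site 2, node ABKV: AKV={G,T} ∩ B={G} → {G} (+0)
site 3, node KV: K={T} ∪ V={G} → {G,T} (+1)
site 3, node AKV: A={C} ∪ KV={G,T} → {C,G,T} (+1)
site 3, node ABKV: AKV={C,G,T} ∪ B={A} → {A,C,G,T} (+1)
site 4, node KV: K={T} ∩ V={T} → {T} (+0)
site 4, node AKV: A={C} ∪ KV={T} → {C,T} (+1)
site 4, node ABKV: AKV={C,T} ∪ B={G} → {C,G,T} (+1)
site 5, node KV: K={T} ∩ V={T} → {T} (+0)
site 5, node AKV: A={T} ∩ KV={T} → {T} (+0)
site 5, node ABKV: AKV={T} ∪ B={C} → {C,T} (+1)
per-site changes: [2, 2, 1, 3, 2, 1]; total = 11

A,C,G,T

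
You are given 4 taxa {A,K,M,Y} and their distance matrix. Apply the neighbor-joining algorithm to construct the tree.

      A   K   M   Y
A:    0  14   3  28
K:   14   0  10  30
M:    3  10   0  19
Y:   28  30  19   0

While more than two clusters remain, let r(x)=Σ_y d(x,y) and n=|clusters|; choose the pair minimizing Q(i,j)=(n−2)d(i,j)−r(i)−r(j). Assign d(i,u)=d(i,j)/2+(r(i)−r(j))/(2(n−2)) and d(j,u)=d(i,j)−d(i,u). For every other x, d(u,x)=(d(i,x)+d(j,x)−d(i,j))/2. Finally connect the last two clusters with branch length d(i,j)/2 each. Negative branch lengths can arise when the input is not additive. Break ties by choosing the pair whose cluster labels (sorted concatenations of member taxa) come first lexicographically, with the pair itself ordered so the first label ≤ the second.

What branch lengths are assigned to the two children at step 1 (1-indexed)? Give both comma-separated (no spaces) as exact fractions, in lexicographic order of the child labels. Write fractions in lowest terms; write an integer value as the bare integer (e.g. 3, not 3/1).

19/4,37/4

step 1: merge (A,K) at d=14, Q=-71; branch lengths A→19/4, K→37/4; new cluster AK
  updated: d(AK,M)=-1/2, d(AK,Y)=22
step 2: merge (AK,M) at d=-1/2, Q=-81/2; branch lengths AK→5/4, M→-7/4; new cluster AKM
  updated: d(AKM,Y)=83/4
step 3: merge (AKM,Y) at d=83/4; branch lengths AKM→83/8, Y→83/8; new cluster AKMY
final tree: (((A:19/4,K:37/4):5/4,M:-7/4):83/8,Y:83/8)
total length: 137/4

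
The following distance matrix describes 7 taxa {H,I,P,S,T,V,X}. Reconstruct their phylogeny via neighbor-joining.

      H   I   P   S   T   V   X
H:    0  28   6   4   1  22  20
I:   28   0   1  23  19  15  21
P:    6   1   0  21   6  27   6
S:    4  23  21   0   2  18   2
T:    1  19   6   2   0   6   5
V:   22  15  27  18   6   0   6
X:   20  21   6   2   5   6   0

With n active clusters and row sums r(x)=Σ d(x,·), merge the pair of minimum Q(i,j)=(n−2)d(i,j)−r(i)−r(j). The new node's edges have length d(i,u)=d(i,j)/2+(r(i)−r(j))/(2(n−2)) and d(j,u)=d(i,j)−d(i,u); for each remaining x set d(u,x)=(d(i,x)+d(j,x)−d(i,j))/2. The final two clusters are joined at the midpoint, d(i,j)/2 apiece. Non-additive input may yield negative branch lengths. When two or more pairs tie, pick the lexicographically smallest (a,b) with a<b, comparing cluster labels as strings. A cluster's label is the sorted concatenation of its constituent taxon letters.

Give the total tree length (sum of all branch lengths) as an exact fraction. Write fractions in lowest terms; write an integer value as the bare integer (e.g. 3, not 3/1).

225/8

iteration 1: select I,P (d=1, Q=-169); attach at lengths (9/2, -7/2); label the merged cluster IP
  updated: d(H,IP)=33/2, d(IP,S)=43/2, d(IP,T)=12, d(IP,V)=41/2, d(IP,X)=13
iteration 2: select H,S (d=4, Q=-95); attach at lengths (4, 0); label the merged cluster HS
  updated: d(HS,IP)=17, d(HS,T)=-1/2, d(HS,V)=18, d(HS,X)=9
iteration 3: select HS,T (d=-1/2, Q=-135/2); attach at lengths (13/4, -15/4); label the merged cluster HST
  updated: d(HST,IP)=59/4, d(HST,V)=49/4, d(HST,X)=29/4
iteration 4: select HST,IP (d=59/4, Q=-53); attach at lengths (31/8, 87/8); label the merged cluster HIPST
  updated: d(HIPST,V)=9, d(HIPST,X)=11/4
iteration 5: select HIPST,V (d=9, Q=-71/4); attach at lengths (23/8, 49/8); label the merged cluster HIPSTV
  updated: d(HIPSTV,X)=-1/8
iteration 6: select HIPSTV,X (d=-1/8); attach at lengths (-1/16, -1/16); label the merged cluster HIPSTVX
final tree: (((((H:4,S:0):13/4,T:-15/4):31/8,(I:9/2,P:-7/2):87/8):23/8,V:49/8):-1/16,X:-1/16)
total length: 225/8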